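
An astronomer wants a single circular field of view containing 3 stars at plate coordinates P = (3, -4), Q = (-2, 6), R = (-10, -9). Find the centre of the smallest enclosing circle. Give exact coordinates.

Side lengths²: PQ² = 125, PR² = 194, QR² = 289.
Since QR² = 289 < 194 + 125 = 319, the triangle is acute, so the smallest enclosing circle is the circumcircle.
Circumcentre = (-327/62, -117/62), r² = 140165/1922.
Centre = (-327/62, -117/62).

(-327/62, -117/62)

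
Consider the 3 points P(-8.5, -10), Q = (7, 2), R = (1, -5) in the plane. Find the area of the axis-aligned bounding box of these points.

186

x ranges over [-8.5, 7], width 15.5.
y ranges over [-10, 2], height 12.
Area = 15.5 × 12 = 186.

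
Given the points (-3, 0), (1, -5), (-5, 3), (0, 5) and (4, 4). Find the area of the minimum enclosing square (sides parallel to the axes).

100

The bounding box has width 9 and height 10.
An axis-aligned square enclosing the set must have side ≥ max(width, height).
So the minimum side is max(9, 10) = 10.
Area = 10² = 100.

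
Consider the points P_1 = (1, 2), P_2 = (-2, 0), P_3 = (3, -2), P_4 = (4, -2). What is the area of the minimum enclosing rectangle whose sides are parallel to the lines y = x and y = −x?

20

In coordinates u = x + y, v = x − y the rectangle is axis-aligned; the map (x,y)→(u,v) scales areas by 2.
u-values: 3, -2, 1, 2; range = 3 − (-2) = 5.
v-values: -1, -2, 5, 6; range = 6 − (-2) = 8.
Area = (5 × 8) / 2 = 20.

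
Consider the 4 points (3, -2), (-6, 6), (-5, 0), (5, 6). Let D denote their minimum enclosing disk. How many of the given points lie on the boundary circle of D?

A smallest enclosing disk is always determined by at most three of the input points on its boundary.
The minimum enclosing circle is determined by three boundary points: (3, -2), (-6, 6), (5, 6).
Their circumcentre is (-0.5, 3.125) with r² = 38.515625.
The farthest remaining point (-5, 0) is at distance² 30.015625 ≤ 38.515625.
The points at distance exactly r from the centre are (3, -2), (-6, 6), (5, 6) — 3 points.

3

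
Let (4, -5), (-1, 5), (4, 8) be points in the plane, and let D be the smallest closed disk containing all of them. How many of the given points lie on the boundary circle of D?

Call the three points A, B, C in the order given.
Side lengths²: AB² = 125, AC² = 169, BC² = 34.
Since AC² = 169 ≥ 125 + 34 = 159, the angle opposite AC is not acute, so the smallest enclosing circle has AC as diameter.
Centre = midpoint of AC = (4, 1.5), r² = 169/4 = 42.25.
The points at distance exactly r from the centre are (4, -5), (4, 8) — 2 points.

2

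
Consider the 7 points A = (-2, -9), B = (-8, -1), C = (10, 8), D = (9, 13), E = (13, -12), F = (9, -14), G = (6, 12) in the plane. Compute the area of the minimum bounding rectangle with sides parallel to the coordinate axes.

567

x ranges over [-8, 13], width 21.
y ranges over [-14, 13], height 27.
Area = 21 × 27 = 567.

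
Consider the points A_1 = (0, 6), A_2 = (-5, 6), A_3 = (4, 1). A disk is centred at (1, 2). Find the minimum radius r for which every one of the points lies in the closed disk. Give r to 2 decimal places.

7.21

The required radius is the distance from (1, 2) to the farthest point.
Squared distances: 17, 52, 10.
Maximum is 52, attained at A_2.
r = √52 ≈ 7.21.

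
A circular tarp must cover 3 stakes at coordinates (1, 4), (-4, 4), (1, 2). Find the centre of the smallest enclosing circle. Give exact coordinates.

Call the three points A, B, C in the order given.
Side lengths²: AB² = 25, AC² = 4, BC² = 29.
Since BC² = 29 ≥ 25 + 4 = 29, the angle opposite BC is not acute, so the smallest enclosing circle has BC as diameter.
Centre = midpoint of BC = (-1.5, 3), r² = 29/4 = 7.25.
Centre = (-1.5, 3).

(-1.5, 3)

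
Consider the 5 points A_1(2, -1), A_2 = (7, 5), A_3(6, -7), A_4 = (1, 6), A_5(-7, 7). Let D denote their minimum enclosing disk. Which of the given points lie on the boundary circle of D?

By Welzl's lemma the MEC is supported by two points (diametrically opposite) or three points (on a circumcircle).
The farthest pair is A_3–A_5 with squared distance 365. The circle on this segment as diameter has centre (-0.5, 0) and r² = 365/4 = 91.25.
Check A_1: distance² to centre = 7.25 ≤ 91.25, so it lies inside.
All remaining points lie in this disk, and no smaller disk contains both endpoints, so this is the minimum enclosing circle.
The points at distance exactly r from the centre are A_3, A_5 — 2 points.

A_3, A_5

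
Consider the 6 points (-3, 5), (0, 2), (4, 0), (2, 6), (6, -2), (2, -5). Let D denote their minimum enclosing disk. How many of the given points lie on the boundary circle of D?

3

A smallest enclosing disk is always determined by at most three of the input points on its boundary.
The minimum enclosing circle is determined by three boundary points: (-3, 5), (6, -2), (2, -5).
Their circumcentre is (19/22, 15/22) with r² = 8125/242.
The farthest remaining point (2, 6) is at distance² 7157/242 ≤ 8125/242.
The points at distance exactly r from the centre are (-3, 5), (6, -2), (2, -5) — 3 points.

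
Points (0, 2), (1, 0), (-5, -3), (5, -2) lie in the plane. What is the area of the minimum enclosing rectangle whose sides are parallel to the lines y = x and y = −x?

49.5

In coordinates u = x + y, v = x − y the rectangle is axis-aligned; the map (x,y)→(u,v) scales areas by 2.
u-values: 2, 1, -8, 3; range = 3 − (-8) = 11.
v-values: -2, 1, -2, 7; range = 7 − (-2) = 9.
Area = (11 × 9) / 2 = 49.5.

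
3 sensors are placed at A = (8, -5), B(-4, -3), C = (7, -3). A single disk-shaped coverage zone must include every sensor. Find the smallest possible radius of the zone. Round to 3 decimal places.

Side lengths²: AB² = 148, AC² = 5, BC² = 121.
Since AB² = 148 ≥ 121 + 5 = 126, the angle opposite AB is not acute, so the smallest enclosing circle has AB as diameter.
Centre = midpoint of AB = (2, -4), r² = 148/4 = 37.
r = √37 ≈ 6.083.

6.083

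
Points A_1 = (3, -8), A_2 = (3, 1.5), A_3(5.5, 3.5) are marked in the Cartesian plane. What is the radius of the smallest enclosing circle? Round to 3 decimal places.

5.884

Side lengths²: A_1A_2² = 90.25, A_1A_3² = 138.5, A_2A_3² = 10.25.
Since A_1A_3² = 138.5 ≥ 90.25 + 10.25 = 100.5, the angle opposite A_1A_3 is not acute, so the smallest enclosing circle has A_1A_3 as diameter.
Centre = midpoint of A_1A_3 = (4.25, -2.25), r² = 138.5/4 = 34.625.
r = √(34.625) ≈ 5.884.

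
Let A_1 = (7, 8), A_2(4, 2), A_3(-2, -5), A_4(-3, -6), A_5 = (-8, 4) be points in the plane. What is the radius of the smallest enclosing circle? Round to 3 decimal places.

8.783

A smallest enclosing disk is always determined by at most three of the input points on its boundary.
The minimum enclosing circle is determined by three boundary points: A_1, A_4, A_5.
Their circumcentre is (19/34, 69/34) with r² = 44585/578.
The farthest remaining point A_3 is at distance² 32345/578 ≤ 44585/578.
r = √(44585/578) ≈ 8.783.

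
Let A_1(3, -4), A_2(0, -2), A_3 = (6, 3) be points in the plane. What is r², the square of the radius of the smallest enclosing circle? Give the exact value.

Side lengths²: A_1A_2² = 13, A_1A_3² = 58, A_2A_3² = 61.
Since A_2A_3² = 61 < 58 + 13 = 71, the triangle is acute, so the smallest enclosing circle is the circumcircle.
Circumcentre = (187/54, -1/18), r² = 22997/1458.

22997/1458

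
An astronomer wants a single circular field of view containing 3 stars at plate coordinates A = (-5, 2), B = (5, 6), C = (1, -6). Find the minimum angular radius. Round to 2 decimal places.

Side lengths²: AB² = 116, AC² = 100, BC² = 160.
Since BC² = 160 < 116 + 100 = 216, the triangle is acute, so the smallest enclosing circle is the circumcircle.
Circumcentre = (18/13, 7/13), r² = 7250/169.
r = √(7250/169) ≈ 6.55.

6.55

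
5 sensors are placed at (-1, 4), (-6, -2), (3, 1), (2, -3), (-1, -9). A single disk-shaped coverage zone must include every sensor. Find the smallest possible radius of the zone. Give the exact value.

6.5

A smallest enclosing disk is always determined by at most three of the input points on its boundary.
The farthest pair is (-1, 4)–(-1, -9) with squared distance 169. The circle on this segment as diameter has centre (-1, -2.5) and r² = 169/4 = 42.25.
Check (-6, -2): distance² to centre = 25.25 ≤ 42.25, so it lies inside.
All remaining points lie in this disk, and no smaller disk contains both endpoints, so this is the minimum enclosing circle.
r = √(42.25) = 6.5.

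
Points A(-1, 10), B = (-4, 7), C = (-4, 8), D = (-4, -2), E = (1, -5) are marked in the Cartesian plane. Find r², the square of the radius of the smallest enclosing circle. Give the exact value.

By Welzl's lemma the MEC is supported by two points (diametrically opposite) or three points (on a circumcircle).
The farthest pair is A–E with squared distance 229. The circle on this segment as diameter has centre (0, 2.5) and r² = 229/4 = 57.25.
Check B: distance² to centre = 36.25 ≤ 57.25, so it lies inside.
All remaining points lie in this disk, and no smaller disk contains both endpoints, so this is the minimum enclosing circle.

57.25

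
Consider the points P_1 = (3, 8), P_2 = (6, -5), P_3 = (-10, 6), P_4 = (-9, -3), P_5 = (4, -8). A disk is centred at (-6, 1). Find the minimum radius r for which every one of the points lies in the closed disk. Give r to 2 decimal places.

13.45

The required radius is the distance from (-6, 1) to the farthest point.
Squared distances: 130, 180, 41, 25, 181.
Maximum is 181, attained at P_5.
r = √181 ≈ 13.45.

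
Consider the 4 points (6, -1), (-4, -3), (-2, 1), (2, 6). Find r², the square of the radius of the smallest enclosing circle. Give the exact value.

The minimum enclosing circle is determined by three boundary points: (6, -1), (-4, -3), (2, 6).
Their circumcentre is (0.5, 0.5) with r² = 32.5.
The farthest remaining point (-2, 1) is at distance² 6.5 ≤ 32.5.

32.5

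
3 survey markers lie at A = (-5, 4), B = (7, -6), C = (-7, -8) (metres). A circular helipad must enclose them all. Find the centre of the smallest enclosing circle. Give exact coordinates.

(-24/41, -119/41)

Side lengths²: AB² = 244, AC² = 148, BC² = 200.
Since AB² = 244 < 200 + 148 = 348, the triangle is acute, so the smallest enclosing circle is the circumcircle.
Circumcentre = (-24/41, -119/41), r² = 112850/1681.
Centre = (-24/41, -119/41).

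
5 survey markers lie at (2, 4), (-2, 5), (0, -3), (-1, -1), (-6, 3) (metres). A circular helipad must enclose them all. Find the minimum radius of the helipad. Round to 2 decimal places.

4.61

A smallest enclosing disk is always determined by at most three of the input points on its boundary.
The minimum enclosing circle is determined by three boundary points: (2, 4), (0, -3), (-6, 3).
Their circumcentre is (-31/18, 23/18) with r² = 3445/162.
The farthest remaining point (-2, 5) is at distance² 2257/162 ≤ 3445/162.
r = √(3445/162) ≈ 4.61.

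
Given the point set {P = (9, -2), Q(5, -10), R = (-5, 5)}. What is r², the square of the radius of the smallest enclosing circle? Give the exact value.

81.25

Side lengths²: PQ² = 80, PR² = 245, QR² = 325.
Since QR² = 325 ≥ 245 + 80 = 325, the angle opposite QR is not acute, so the smallest enclosing circle has QR as diameter.
Centre = midpoint of QR = (0, -2.5), r² = 325/4 = 81.25.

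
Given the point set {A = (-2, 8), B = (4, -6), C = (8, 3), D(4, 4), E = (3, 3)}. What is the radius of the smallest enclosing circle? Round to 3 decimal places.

7.616

A smallest enclosing disk is always determined by at most three of the input points on its boundary.
The farthest pair is A–B with squared distance 232. The circle on this segment as diameter has centre (1, 1) and r² = 232/4 = 58.
Check C: distance² to centre = 53 ≤ 58, so it lies inside.
All remaining points lie in this disk, and no smaller disk contains both endpoints, so this is the minimum enclosing circle.
r = √58 ≈ 7.616.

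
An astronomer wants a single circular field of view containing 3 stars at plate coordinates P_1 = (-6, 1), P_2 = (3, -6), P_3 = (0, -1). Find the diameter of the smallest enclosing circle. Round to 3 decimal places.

11.402

Side lengths²: P_1P_2² = 130, P_1P_3² = 40, P_2P_3² = 34.
Since P_1P_2² = 130 ≥ 40 + 34 = 74, the angle opposite P_1P_2 is not acute, so the smallest enclosing circle has P_1P_2 as diameter.
Centre = midpoint of P_1P_2 = (-1.5, -2.5), r² = 130/4 = 32.5.
Diameter = 2r = 2√(32.5) ≈ 11.402.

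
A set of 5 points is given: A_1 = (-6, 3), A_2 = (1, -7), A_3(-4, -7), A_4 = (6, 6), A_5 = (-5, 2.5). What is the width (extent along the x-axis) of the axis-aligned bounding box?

12

max x = 6, min x = -6, so width = 12.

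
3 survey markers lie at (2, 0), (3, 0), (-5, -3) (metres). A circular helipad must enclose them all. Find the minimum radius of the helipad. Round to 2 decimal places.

Call the three points A, B, C in the order given.
Side lengths²: AB² = 1, AC² = 58, BC² = 73.
Since BC² = 73 ≥ 58 + 1 = 59, the angle opposite BC is not acute, so the smallest enclosing circle has BC as diameter.
Centre = midpoint of BC = (-1, -1.5), r² = 73/4 = 18.25.
r = √(18.25) ≈ 4.27.

4.27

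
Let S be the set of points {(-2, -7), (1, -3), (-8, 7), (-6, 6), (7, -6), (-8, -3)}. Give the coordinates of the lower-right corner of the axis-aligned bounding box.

(7, -7)

x-range [-8, 7], y-range [-7, 7].
The lower-right corner is (7, -7).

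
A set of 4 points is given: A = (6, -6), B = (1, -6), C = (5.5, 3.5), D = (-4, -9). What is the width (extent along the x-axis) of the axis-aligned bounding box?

max x = 6, min x = -4, so width = 10.

10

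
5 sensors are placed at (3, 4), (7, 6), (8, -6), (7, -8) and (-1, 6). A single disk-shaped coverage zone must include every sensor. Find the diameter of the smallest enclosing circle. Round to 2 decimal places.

The minimum enclosing circle of a finite set is fixed by two of the points (as a diameter) or three (as a circumcircle).
The farthest pair is (7, -8)–(-1, 6) with squared distance 260. The circle on this segment as diameter has centre (3, -1) and r² = 260/4 = 65.
Check (3, 4): distance² to centre = 25 ≤ 65, so it lies inside.
All remaining points lie in this disk, and no smaller disk contains both endpoints, so this is the minimum enclosing circle.
Diameter = 2r = 2√65 ≈ 16.12.

16.12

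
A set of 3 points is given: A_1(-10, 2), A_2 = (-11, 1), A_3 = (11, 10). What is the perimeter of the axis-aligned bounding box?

62

Width = max x − min x = 11 − (-11) = 22.
Height = max y − min y = 10 − 1 = 9.
Perimeter = 2(22 + 9) = 62.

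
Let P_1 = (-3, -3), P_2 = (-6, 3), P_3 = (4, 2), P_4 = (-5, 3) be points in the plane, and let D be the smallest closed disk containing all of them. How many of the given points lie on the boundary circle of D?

3

The minimum enclosing circle is determined by three boundary points: P_1, P_2, P_3.
Their circumcentre is (-41/38, 65/38) with r² = 18685/722.
The farthest remaining point P_4 is at distance² 12301/722 ≤ 18685/722.
The points at distance exactly r from the centre are P_1, P_2, P_3 — 3 points.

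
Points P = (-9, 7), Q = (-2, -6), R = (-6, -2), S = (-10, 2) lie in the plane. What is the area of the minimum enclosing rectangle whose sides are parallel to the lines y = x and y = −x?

60

In coordinates u = x + y, v = x − y the rectangle is axis-aligned; the map (x,y)→(u,v) scales areas by 2.
u-values: -2, -8, -8, -8; range = -2 − (-8) = 6.
v-values: -16, 4, -4, -12; range = 4 − (-16) = 20.
Area = (6 × 20) / 2 = 60.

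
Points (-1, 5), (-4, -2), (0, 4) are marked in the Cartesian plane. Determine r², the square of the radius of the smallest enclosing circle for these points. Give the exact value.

Call the three points A, B, C in the order given.
Side lengths²: AB² = 58, AC² = 2, BC² = 52.
Since AB² = 58 ≥ 52 + 2 = 54, the angle opposite AB is not acute, so the smallest enclosing circle has AB as diameter.
Centre = midpoint of AB = (-2.5, 1.5), r² = 58/4 = 14.5.

14.5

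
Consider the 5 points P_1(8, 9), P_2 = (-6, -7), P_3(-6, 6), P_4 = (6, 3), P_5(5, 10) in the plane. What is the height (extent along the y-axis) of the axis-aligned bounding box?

17

max y = 10, min y = -7, so height = 17.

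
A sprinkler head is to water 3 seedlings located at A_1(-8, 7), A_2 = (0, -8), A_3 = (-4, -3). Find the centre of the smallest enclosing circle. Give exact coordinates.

Side lengths²: A_1A_2² = 289, A_1A_3² = 116, A_2A_3² = 41.
Since A_1A_2² = 289 ≥ 116 + 41 = 157, the angle opposite A_1A_2 is not acute, so the smallest enclosing circle has A_1A_2 as diameter.
Centre = midpoint of A_1A_2 = (-4, -0.5), r² = 289/4 = 72.25.
Centre = (-4, -0.5).

(-4, -0.5)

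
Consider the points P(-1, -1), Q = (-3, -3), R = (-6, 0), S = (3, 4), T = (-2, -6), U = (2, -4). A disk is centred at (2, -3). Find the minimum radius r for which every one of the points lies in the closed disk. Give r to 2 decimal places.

8.54

The required radius is the distance from (2, -3) to the farthest point.
Squared distances: 13, 25, 73, 50, 25, 1.
Maximum is 73, attained at R.
r = √73 ≈ 8.54.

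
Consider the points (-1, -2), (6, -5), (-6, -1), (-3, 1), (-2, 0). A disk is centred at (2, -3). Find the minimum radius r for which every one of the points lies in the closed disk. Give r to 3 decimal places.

8.246

The required radius is the distance from (2, -3) to the farthest point.
Squared distances: 10, 20, 68, 41, 25.
Maximum is 68, attained at (-6, -1).
r = √68 ≈ 8.246.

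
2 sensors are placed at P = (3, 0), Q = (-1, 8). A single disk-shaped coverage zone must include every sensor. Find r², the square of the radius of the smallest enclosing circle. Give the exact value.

The smallest circle enclosing two points has them as diameter endpoints.
Centre = midpoint = (1, 4); r² = |PQ|²/4 = 80/4 = 20.

20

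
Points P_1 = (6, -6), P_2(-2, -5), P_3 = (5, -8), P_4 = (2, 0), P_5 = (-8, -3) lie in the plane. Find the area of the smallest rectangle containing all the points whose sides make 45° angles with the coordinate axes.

117

In coordinates u = x + y, v = x − y the rectangle is axis-aligned; the map (x,y)→(u,v) scales areas by 2.
u-values: 0, -7, -3, 2, -11; range = 2 − (-11) = 13.
v-values: 12, 3, 13, 2, -5; range = 13 − (-5) = 18.
Area = (13 × 18) / 2 = 117.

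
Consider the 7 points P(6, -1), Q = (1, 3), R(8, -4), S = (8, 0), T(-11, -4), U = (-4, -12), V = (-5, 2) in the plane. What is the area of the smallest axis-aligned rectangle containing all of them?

x ranges over [-11, 8], width 19.
y ranges over [-12, 3], height 15.
Area = 19 × 15 = 285.

285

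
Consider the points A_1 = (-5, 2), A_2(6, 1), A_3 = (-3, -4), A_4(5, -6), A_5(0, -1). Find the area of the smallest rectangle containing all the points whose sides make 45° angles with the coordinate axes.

126

In coordinates u = x + y, v = x − y the rectangle is axis-aligned; the map (x,y)→(u,v) scales areas by 2.
u-values: -3, 7, -7, -1, -1; range = 7 − (-7) = 14.
v-values: -7, 5, 1, 11, 1; range = 11 − (-7) = 18.
Area = (14 × 18) / 2 = 126.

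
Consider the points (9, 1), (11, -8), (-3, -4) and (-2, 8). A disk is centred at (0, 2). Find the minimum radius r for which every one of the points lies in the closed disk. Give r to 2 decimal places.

14.87

The required radius is the distance from (0, 2) to the farthest point.
Squared distances: 82, 221, 45, 40.
Maximum is 221, attained at (11, -8).
r = √221 ≈ 14.87.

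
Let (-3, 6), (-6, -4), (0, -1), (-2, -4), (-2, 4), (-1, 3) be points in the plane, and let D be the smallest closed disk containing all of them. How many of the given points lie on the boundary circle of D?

The minimum enclosing circle is determined by three boundary points: (-3, 6), (-6, -4), (-2, -4).
Their circumcentre is (-4, 0.85) with r² = 27.5225.
The farthest remaining point (0, -1) is at distance² 19.4225 ≤ 27.5225.
The points at distance exactly r from the centre are (-3, 6), (-6, -4), (-2, -4) — 3 points.

3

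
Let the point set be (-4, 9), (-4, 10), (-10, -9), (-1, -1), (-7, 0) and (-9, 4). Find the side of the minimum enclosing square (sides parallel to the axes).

The bounding box has width 9 and height 19.
An axis-aligned square enclosing the set must have side ≥ max(width, height).
So the minimum side is max(9, 19) = 19.

19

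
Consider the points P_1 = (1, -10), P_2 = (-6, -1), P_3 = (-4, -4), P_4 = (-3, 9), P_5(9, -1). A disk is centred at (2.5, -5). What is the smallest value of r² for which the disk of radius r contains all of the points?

226.25

The required radius is the distance from (2.5, -5) to the farthest point.
Squared distances: 27.25, 88.25, 43.25, 226.25, 58.25.
Maximum is 226.25, attained at P_4.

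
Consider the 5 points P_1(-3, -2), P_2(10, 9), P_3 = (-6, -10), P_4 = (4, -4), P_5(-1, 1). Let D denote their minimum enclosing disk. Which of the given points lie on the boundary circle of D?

A smallest enclosing disk is always determined by at most three of the input points on its boundary.
The farthest pair is P_2–P_3 with squared distance 617. The circle on this segment as diameter has centre (2, -0.5) and r² = 617/4 = 154.25.
Check P_1: distance² to centre = 27.25 ≤ 154.25, so it lies inside.
All remaining points lie in this disk, and no smaller disk contains both endpoints, so this is the minimum enclosing circle.
The points at distance exactly r from the centre are P_2, P_3 — 2 points.

P_2, P_3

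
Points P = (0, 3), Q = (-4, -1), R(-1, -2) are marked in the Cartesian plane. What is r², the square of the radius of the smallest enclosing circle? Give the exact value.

8.125

Side lengths²: PQ² = 32, PR² = 26, QR² = 10.
Since PQ² = 32 < 26 + 10 = 36, the triangle is acute, so the smallest enclosing circle is the circumcircle.
Circumcentre = (-1.75, 0.75), r² = 8.125.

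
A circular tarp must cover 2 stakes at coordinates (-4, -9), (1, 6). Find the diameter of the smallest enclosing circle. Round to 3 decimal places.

15.811

The smallest circle enclosing two points has them as diameter endpoints.
Centre = midpoint = (-1.5, -1.5); r² = |(-4, -9)−(1, 6)|²/4 = 250/4 = 62.5.
Diameter = 2r = 2√(62.5) ≈ 15.811.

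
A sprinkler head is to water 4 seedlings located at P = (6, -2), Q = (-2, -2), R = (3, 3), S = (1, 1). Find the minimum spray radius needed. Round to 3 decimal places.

The minimum enclosing circle is determined by three boundary points: P, Q, R.
Their circumcentre is (2, -1) with r² = 17.
The farthest remaining point S is at distance² 5 ≤ 17.
r = √17 ≈ 4.123.

4.123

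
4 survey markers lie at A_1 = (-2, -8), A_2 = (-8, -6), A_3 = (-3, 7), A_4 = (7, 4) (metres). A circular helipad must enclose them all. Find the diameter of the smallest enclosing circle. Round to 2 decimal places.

The farthest pair is A_2–A_4 with squared distance 325. The circle on this segment as diameter has centre (-0.5, -1) and r² = 325/4 = 81.25.
Check A_1: distance² to centre = 51.25 ≤ 81.25, so it lies inside.
All remaining points lie in this disk, and no smaller disk contains both endpoints, so this is the minimum enclosing circle.
Diameter = 2r = 2√(81.25) ≈ 18.03.

18.03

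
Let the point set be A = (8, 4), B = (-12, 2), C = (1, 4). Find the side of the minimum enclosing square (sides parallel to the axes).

The bounding box has width 20 and height 2.
An axis-aligned square enclosing the set must have side ≥ max(width, height).
So the minimum side is max(20, 2) = 20.

20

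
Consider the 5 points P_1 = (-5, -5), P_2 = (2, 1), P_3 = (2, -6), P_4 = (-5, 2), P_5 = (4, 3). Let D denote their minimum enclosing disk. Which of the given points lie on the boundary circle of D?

The farthest pair is P_1–P_5 with squared distance 145. The circle on this segment as diameter has centre (-0.5, -1) and r² = 145/4 = 36.25.
Check P_2: distance² to centre = 10.25 ≤ 36.25, so it lies inside.
All remaining points lie in this disk, and no smaller disk contains both endpoints, so this is the minimum enclosing circle.
The points at distance exactly r from the centre are P_1, P_5 — 2 points.

P_1, P_5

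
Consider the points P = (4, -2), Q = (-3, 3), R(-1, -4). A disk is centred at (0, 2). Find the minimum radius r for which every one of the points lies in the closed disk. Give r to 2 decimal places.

6.08

The required radius is the distance from (0, 2) to the farthest point.
Squared distances: 32, 10, 37.
Maximum is 37, attained at R.
r = √37 ≈ 6.08.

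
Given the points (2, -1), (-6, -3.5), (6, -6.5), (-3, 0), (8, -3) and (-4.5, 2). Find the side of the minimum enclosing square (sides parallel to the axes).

The bounding box has width 14 and height 8.5.
An axis-aligned square enclosing the set must have side ≥ max(width, height).
So the minimum side is max(14, 8.5) = 14.

14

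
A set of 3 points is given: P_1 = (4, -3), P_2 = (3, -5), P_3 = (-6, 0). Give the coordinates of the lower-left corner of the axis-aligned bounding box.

x-range [-6, 4], y-range [-5, 0].
The lower-left corner is (-6, -5).

(-6, -5)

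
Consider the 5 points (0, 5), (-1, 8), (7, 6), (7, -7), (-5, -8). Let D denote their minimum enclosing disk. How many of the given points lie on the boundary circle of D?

3

The farthest pair is (7, 6)–(-5, -8) with squared distance 340. The circle on this segment as diameter has centre (1, -1) and r² = 340/4 = 85.
Check (0, 5): distance² to centre = 37 ≤ 85, so it lies inside.
All remaining points lie in this disk, and no smaller disk contains both endpoints, so this is the minimum enclosing circle.
The points at distance exactly r from the centre are (-1, 8), (7, 6), (-5, -8) — 3 points.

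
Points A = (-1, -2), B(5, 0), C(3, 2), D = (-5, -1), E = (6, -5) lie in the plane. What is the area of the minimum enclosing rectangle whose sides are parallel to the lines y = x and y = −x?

In coordinates u = x + y, v = x − y the rectangle is axis-aligned; the map (x,y)→(u,v) scales areas by 2.
u-values: -3, 5, 5, -6, 1; range = 5 − (-6) = 11.
v-values: 1, 5, 1, -4, 11; range = 11 − (-4) = 15.
Area = (11 × 15) / 2 = 82.5.

82.5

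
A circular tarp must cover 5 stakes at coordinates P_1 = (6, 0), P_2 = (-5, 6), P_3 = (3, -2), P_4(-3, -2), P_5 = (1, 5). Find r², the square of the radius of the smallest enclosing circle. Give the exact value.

39.25

A smallest enclosing disk is always determined by at most three of the input points on its boundary.
The farthest pair is P_1–P_2 with squared distance 157. The circle on this segment as diameter has centre (0.5, 3) and r² = 157/4 = 39.25.
Check P_3: distance² to centre = 31.25 ≤ 39.25, so it lies inside.
All remaining points lie in this disk, and no smaller disk contains both endpoints, so this is the minimum enclosing circle.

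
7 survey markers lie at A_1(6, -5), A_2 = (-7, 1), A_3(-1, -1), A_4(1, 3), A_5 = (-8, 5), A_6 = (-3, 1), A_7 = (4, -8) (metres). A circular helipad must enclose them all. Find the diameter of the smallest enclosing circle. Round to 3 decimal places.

The minimum enclosing circle of a finite set is fixed by two of the points (as a diameter) or three (as a circumcircle).
The farthest pair is A_5–A_7 with squared distance 313. The circle on this segment as diameter has centre (-2, -1.5) and r² = 313/4 = 78.25.
Check A_1: distance² to centre = 76.25 ≤ 78.25, so it lies inside.
All remaining points lie in this disk, and no smaller disk contains both endpoints, so this is the minimum enclosing circle.
Diameter = 2r = 2√(78.25) ≈ 17.692.

17.692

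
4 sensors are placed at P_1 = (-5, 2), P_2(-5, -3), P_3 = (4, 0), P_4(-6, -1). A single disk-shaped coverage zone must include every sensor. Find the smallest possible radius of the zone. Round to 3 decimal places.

By Welzl's lemma the MEC is supported by two points (diametrically opposite) or three points (on a circumcircle).
The farthest pair is P_3–P_4 with squared distance 101. The circle on this segment as diameter has centre (-1, -0.5) and r² = 101/4 = 25.25.
Check P_1: distance² to centre = 22.25 ≤ 25.25, so it lies inside.
All remaining points lie in this disk, and no smaller disk contains both endpoints, so this is the minimum enclosing circle.
r = √(25.25) ≈ 5.025.

5.025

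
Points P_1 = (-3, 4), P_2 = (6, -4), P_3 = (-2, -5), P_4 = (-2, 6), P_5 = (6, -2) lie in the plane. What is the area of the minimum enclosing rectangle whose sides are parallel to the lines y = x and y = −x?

In coordinates u = x + y, v = x − y the rectangle is axis-aligned; the map (x,y)→(u,v) scales areas by 2.
u-values: 1, 2, -7, 4, 4; range = 4 − (-7) = 11.
v-values: -7, 10, 3, -8, 8; range = 10 − (-8) = 18.
Area = (11 × 18) / 2 = 99.

99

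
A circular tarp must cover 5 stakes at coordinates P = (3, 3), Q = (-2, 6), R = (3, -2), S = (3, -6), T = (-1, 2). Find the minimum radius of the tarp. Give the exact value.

The farthest pair is Q–S with squared distance 169. The circle on this segment as diameter has centre (0.5, 0) and r² = 169/4 = 42.25.
Check P: distance² to centre = 15.25 ≤ 42.25, so it lies inside.
All remaining points lie in this disk, and no smaller disk contains both endpoints, so this is the minimum enclosing circle.
r = √(42.25) = 6.5.

6.5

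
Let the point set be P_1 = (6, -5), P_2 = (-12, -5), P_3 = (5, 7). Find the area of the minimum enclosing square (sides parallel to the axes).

324

The bounding box has width 18 and height 12.
An axis-aligned square enclosing the set must have side ≥ max(width, height).
So the minimum side is max(18, 12) = 18.
Area = 18² = 324.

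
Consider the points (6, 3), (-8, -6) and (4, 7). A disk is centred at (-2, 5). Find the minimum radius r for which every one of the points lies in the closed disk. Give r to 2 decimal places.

The required radius is the distance from (-2, 5) to the farthest point.
Squared distances: 68, 157, 40.
Maximum is 157, attained at (-8, -6).
r = √157 ≈ 12.53.

12.53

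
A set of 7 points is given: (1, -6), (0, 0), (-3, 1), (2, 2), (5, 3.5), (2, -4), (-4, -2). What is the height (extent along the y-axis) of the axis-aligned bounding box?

max y = 3.5, min y = -6, so height = 9.5.

9.5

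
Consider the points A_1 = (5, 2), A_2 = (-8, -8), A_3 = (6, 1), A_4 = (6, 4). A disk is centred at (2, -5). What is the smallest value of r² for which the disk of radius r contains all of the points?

109

The required radius is the distance from (2, -5) to the farthest point.
Squared distances: 58, 109, 52, 97.
Maximum is 109, attained at A_2.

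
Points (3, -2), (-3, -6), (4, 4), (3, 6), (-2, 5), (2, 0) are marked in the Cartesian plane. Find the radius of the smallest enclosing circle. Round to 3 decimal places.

6.708

The farthest pair is (-3, -6)–(3, 6) with squared distance 180. The circle on this segment as diameter has centre (0, 0) and r² = 180/4 = 45.
Check (3, -2): distance² to centre = 13 ≤ 45, so it lies inside.
All remaining points lie in this disk, and no smaller disk contains both endpoints, so this is the minimum enclosing circle.
r = √45 ≈ 6.708.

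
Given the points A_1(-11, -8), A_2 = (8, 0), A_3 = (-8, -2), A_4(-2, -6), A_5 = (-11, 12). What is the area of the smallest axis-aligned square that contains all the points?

400

The bounding box has width 19 and height 20.
An axis-aligned square enclosing the set must have side ≥ max(width, height).
So the minimum side is max(19, 20) = 20.
Area = 20² = 400.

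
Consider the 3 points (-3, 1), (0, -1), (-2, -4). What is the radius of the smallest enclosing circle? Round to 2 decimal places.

Call the three points A, B, C in the order given.
Side lengths²: AB² = 13, AC² = 26, BC² = 13.
Since AC² = 26 ≥ 13 + 13 = 26, the angle opposite AC is not acute, so the smallest enclosing circle has AC as diameter.
Centre = midpoint of AC = (-2.5, -1.5), r² = 26/4 = 6.5.
r = √(6.5) ≈ 2.55.

2.55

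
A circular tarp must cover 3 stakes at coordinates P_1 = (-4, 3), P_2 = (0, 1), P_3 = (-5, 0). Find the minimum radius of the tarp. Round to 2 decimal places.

Side lengths²: P_1P_2² = 20, P_1P_3² = 10, P_2P_3² = 26.
Since P_2P_3² = 26 < 20 + 10 = 30, the triangle is acute, so the smallest enclosing circle is the circumcircle.
Circumcentre = (-18/7, 6/7), r² = 325/49.
r = √(325/49) ≈ 2.58.

2.58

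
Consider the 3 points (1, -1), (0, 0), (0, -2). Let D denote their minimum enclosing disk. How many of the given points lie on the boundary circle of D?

3

Call the three points A, B, C in the order given.
Side lengths²: AB² = 2, AC² = 2, BC² = 4.
Since BC² = 4 ≥ 2 + 2 = 4, the angle opposite BC is not acute, so the smallest enclosing circle has BC as diameter.
Centre = midpoint of BC = (0, -1), r² = 4/4 = 1.
The points at distance exactly r from the centre are (1, -1), (0, 0), (0, -2) — 3 points.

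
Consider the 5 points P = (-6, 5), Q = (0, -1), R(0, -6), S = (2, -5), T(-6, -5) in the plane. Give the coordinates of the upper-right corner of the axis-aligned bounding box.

x-range [-6, 2], y-range [-6, 5].
The upper-right corner is (2, 5).

(2, 5)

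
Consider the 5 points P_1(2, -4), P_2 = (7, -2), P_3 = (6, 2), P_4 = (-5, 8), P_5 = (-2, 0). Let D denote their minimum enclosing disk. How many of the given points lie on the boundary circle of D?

2

By Welzl's lemma the MEC is supported by two points (diametrically opposite) or three points (on a circumcircle).
The farthest pair is P_2–P_4 with squared distance 244. The circle on this segment as diameter has centre (1, 3) and r² = 244/4 = 61.
Check P_1: distance² to centre = 50 ≤ 61, so it lies inside.
All remaining points lie in this disk, and no smaller disk contains both endpoints, so this is the minimum enclosing circle.
The points at distance exactly r from the centre are P_2, P_4 — 2 points.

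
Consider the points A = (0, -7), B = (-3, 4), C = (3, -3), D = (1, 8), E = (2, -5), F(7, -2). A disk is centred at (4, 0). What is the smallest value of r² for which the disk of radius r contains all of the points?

The required radius is the distance from (4, 0) to the farthest point.
Squared distances: 65, 65, 10, 73, 29, 13.
Maximum is 73, attained at D.

73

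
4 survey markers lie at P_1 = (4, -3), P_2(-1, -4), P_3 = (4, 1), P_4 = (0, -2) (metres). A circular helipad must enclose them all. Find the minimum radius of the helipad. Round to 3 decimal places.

A smallest enclosing disk is always determined by at most three of the input points on its boundary.
The farthest pair is P_2–P_3 with squared distance 50. The circle on this segment as diameter has centre (1.5, -1.5) and r² = 50/4 = 12.5.
Check P_1: distance² to centre = 8.5 ≤ 12.5, so it lies inside.
All remaining points lie in this disk, and no smaller disk contains both endpoints, so this is the minimum enclosing circle.
r = √(12.5) ≈ 3.536.

3.536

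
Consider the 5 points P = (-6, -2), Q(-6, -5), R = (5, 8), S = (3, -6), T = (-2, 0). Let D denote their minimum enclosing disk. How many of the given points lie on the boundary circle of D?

2

A smallest enclosing disk is always determined by at most three of the input points on its boundary.
The farthest pair is Q–R with squared distance 290. The circle on this segment as diameter has centre (-0.5, 1.5) and r² = 290/4 = 72.5.
Check P: distance² to centre = 42.5 ≤ 72.5, so it lies inside.
All remaining points lie in this disk, and no smaller disk contains both endpoints, so this is the minimum enclosing circle.
The points at distance exactly r from the centre are Q, R — 2 points.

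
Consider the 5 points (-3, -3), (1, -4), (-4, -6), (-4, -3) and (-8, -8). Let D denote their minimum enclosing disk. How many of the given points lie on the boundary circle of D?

2

The farthest pair is (1, -4)–(-8, -8) with squared distance 97. The circle on this segment as diameter has centre (-3.5, -6) and r² = 97/4 = 24.25.
Check (-3, -3): distance² to centre = 9.25 ≤ 24.25, so it lies inside.
All remaining points lie in this disk, and no smaller disk contains both endpoints, so this is the minimum enclosing circle.
The points at distance exactly r from the centre are (1, -4), (-8, -8) — 2 points.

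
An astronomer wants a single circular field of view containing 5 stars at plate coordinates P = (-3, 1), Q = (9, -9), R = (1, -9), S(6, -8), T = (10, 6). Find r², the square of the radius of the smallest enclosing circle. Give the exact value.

The minimum enclosing circle of a finite set is fixed by two of the points (as a diameter) or three (as a circumcircle).
The minimum enclosing circle is determined by three boundary points: P, R, T.
Their circumcentre is (5.4, -1.44) with r² = 76.5136.
The farthest remaining point Q is at distance² 70.1136 ≤ 76.5136.

76.5136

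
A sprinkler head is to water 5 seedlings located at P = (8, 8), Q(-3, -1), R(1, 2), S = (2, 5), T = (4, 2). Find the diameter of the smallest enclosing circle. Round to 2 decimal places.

14.21

The farthest pair is P–Q with squared distance 202. The circle on this segment as diameter has centre (2.5, 3.5) and r² = 202/4 = 50.5.
Check R: distance² to centre = 4.5 ≤ 50.5, so it lies inside.
All remaining points lie in this disk, and no smaller disk contains both endpoints, so this is the minimum enclosing circle.
Diameter = 2r = 2√(50.5) ≈ 14.21.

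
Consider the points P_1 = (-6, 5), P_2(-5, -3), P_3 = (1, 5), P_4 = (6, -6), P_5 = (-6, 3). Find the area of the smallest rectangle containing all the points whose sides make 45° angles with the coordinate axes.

In coordinates u = x + y, v = x − y the rectangle is axis-aligned; the map (x,y)→(u,v) scales areas by 2.
u-values: -1, -8, 6, 0, -3; range = 6 − (-8) = 14.
v-values: -11, -2, -4, 12, -9; range = 12 − (-11) = 23.
Area = (14 × 23) / 2 = 161.

161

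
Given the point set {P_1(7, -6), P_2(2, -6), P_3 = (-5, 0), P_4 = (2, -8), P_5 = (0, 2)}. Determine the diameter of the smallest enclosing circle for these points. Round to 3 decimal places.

The minimum enclosing circle of a finite set is fixed by two of the points (as a diameter) or three (as a circumcircle).
The farthest pair is P_1–P_3 with squared distance 180. The circle on this segment as diameter has centre (1, -3) and r² = 180/4 = 45.
Check P_2: distance² to centre = 10 ≤ 45, so it lies inside.
All remaining points lie in this disk, and no smaller disk contains both endpoints, so this is the minimum enclosing circle.
Diameter = 2r = 2√45 ≈ 13.416.

13.416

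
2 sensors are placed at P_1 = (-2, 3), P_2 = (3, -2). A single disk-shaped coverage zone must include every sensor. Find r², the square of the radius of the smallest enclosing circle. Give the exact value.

The smallest circle enclosing two points has them as diameter endpoints.
Centre = midpoint = (0.5, 0.5); r² = |P_1P_2|²/4 = 50/4 = 12.5.

12.5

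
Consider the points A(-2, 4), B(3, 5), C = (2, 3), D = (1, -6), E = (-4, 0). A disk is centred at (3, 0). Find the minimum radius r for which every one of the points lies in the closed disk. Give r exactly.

7

The required radius is the distance from (3, 0) to the farthest point.
Squared distances: 41, 25, 10, 40, 49.
Maximum is 49, attained at E.
r = √49 = 7.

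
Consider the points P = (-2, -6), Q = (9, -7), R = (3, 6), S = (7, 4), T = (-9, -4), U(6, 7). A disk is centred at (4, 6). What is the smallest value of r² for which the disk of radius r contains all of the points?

269

The required radius is the distance from (4, 6) to the farthest point.
Squared distances: 180, 194, 1, 13, 269, 5.
Maximum is 269, attained at T.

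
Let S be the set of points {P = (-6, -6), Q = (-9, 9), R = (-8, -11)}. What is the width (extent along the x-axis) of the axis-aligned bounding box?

3

max x = -6, min x = -9, so width = 3.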